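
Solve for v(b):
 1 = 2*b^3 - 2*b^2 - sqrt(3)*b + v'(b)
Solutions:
 v(b) = C1 - b^4/2 + 2*b^3/3 + sqrt(3)*b^2/2 + b


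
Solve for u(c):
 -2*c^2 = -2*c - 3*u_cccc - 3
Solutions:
 u(c) = C1 + C2*c + C3*c^2 + C4*c^3 + c^6/540 - c^5/180 - c^4/24


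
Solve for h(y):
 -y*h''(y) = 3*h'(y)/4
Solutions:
 h(y) = C1 + C2*y^(1/4)


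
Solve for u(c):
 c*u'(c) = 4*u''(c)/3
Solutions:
 u(c) = C1 + C2*erfi(sqrt(6)*c/4)


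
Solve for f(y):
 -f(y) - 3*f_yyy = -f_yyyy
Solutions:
 f(y) = C1*exp(y*(-sqrt(3)*sqrt(-16*18^(1/3)/(-81 + sqrt(7329))^(1/3) + 2*12^(1/3)*(-81 + sqrt(7329))^(1/3) + 27) + 9)/12)*sin(sqrt(6)*y*sqrt(-27 - 8*18^(1/3)/(-81 + sqrt(7329))^(1/3) + 12^(1/3)*(-81 + sqrt(7329))^(1/3) + 81*sqrt(3)/sqrt(-16*18^(1/3)/(-81 + sqrt(7329))^(1/3) + 2*12^(1/3)*(-81 + sqrt(7329))^(1/3) + 27))/12) + C2*exp(y*(-sqrt(3)*sqrt(-16*18^(1/3)/(-81 + sqrt(7329))^(1/3) + 2*12^(1/3)*(-81 + sqrt(7329))^(1/3) + 27) + 9)/12)*cos(sqrt(6)*y*sqrt(-27 - 8*18^(1/3)/(-81 + sqrt(7329))^(1/3) + 12^(1/3)*(-81 + sqrt(7329))^(1/3) + 81*sqrt(3)/sqrt(-16*18^(1/3)/(-81 + sqrt(7329))^(1/3) + 2*12^(1/3)*(-81 + sqrt(7329))^(1/3) + 27))/12) + C3*exp(y*(sqrt(3)*sqrt(-16*18^(1/3)/(-81 + sqrt(7329))^(1/3) + 2*12^(1/3)*(-81 + sqrt(7329))^(1/3) + 27) + 9 + sqrt(6)*sqrt(-12^(1/3)*(-81 + sqrt(7329))^(1/3) + 8*18^(1/3)/(-81 + sqrt(7329))^(1/3) + 27 + 81*sqrt(3)/sqrt(-16*18^(1/3)/(-81 + sqrt(7329))^(1/3) + 2*12^(1/3)*(-81 + sqrt(7329))^(1/3) + 27)))/12) + C4*exp(y*(-sqrt(6)*sqrt(-12^(1/3)*(-81 + sqrt(7329))^(1/3) + 8*18^(1/3)/(-81 + sqrt(7329))^(1/3) + 27 + 81*sqrt(3)/sqrt(-16*18^(1/3)/(-81 + sqrt(7329))^(1/3) + 2*12^(1/3)*(-81 + sqrt(7329))^(1/3) + 27)) + sqrt(3)*sqrt(-16*18^(1/3)/(-81 + sqrt(7329))^(1/3) + 2*12^(1/3)*(-81 + sqrt(7329))^(1/3) + 27) + 9)/12)


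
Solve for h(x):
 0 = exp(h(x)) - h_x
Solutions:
 h(x) = log(-1/(C1 + x))


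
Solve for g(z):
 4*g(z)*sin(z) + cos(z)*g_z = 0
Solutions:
 g(z) = C1*cos(z)^4


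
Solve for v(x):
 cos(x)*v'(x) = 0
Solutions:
 v(x) = C1


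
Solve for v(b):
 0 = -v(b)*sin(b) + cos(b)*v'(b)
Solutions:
 v(b) = C1/cos(b)


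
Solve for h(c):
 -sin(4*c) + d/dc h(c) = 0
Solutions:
 h(c) = C1 - cos(4*c)/4


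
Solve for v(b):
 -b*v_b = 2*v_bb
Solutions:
 v(b) = C1 + C2*erf(b/2)


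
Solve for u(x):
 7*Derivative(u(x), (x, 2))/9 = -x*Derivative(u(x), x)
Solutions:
 u(x) = C1 + C2*erf(3*sqrt(14)*x/14)


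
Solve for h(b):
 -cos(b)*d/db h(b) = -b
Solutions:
 h(b) = C1 + Integral(b/cos(b), b)


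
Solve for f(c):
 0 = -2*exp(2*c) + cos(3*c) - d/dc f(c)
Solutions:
 f(c) = C1 - exp(2*c) + sin(3*c)/3


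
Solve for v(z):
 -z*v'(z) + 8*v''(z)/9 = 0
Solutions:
 v(z) = C1 + C2*erfi(3*z/4)


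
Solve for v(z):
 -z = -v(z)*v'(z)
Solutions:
 v(z) = -sqrt(C1 + z^2)
 v(z) = sqrt(C1 + z^2)


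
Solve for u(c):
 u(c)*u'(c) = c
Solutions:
 u(c) = -sqrt(C1 + c^2)
 u(c) = sqrt(C1 + c^2)


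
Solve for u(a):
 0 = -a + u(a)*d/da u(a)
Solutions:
 u(a) = -sqrt(C1 + a^2)
 u(a) = sqrt(C1 + a^2)


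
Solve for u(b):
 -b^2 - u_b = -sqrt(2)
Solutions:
 u(b) = C1 - b^3/3 + sqrt(2)*b


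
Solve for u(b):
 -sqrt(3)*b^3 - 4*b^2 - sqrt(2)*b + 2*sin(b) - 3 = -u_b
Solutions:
 u(b) = C1 + sqrt(3)*b^4/4 + 4*b^3/3 + sqrt(2)*b^2/2 + 3*b + 2*cos(b)


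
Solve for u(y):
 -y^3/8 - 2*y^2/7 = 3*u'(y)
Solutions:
 u(y) = C1 - y^4/96 - 2*y^3/63


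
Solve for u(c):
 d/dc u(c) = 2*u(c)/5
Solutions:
 u(c) = C1*exp(2*c/5)


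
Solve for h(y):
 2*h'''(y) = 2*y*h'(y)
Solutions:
 h(y) = C1 + Integral(C2*airyai(y) + C3*airybi(y), y)


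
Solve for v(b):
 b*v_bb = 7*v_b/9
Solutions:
 v(b) = C1 + C2*b^(16/9)


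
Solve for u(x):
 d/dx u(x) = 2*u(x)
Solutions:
 u(x) = C1*exp(2*x)


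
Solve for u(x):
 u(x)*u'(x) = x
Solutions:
 u(x) = -sqrt(C1 + x^2)
 u(x) = sqrt(C1 + x^2)


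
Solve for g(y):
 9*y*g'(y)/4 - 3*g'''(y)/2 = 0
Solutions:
 g(y) = C1 + Integral(C2*airyai(2^(2/3)*3^(1/3)*y/2) + C3*airybi(2^(2/3)*3^(1/3)*y/2), y)


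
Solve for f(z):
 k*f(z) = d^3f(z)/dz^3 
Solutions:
 f(z) = C1*exp(k^(1/3)*z) + C2*exp(k^(1/3)*z*(-1 + sqrt(3)*I)/2) + C3*exp(-k^(1/3)*z*(1 + sqrt(3)*I)/2)


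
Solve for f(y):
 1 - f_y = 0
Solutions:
 f(y) = C1 + y


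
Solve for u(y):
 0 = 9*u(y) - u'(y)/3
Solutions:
 u(y) = C1*exp(27*y)


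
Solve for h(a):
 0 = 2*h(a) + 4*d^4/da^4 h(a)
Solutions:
 h(a) = (C1*sin(2^(1/4)*a/2) + C2*cos(2^(1/4)*a/2))*exp(-2^(1/4)*a/2) + (C3*sin(2^(1/4)*a/2) + C4*cos(2^(1/4)*a/2))*exp(2^(1/4)*a/2)


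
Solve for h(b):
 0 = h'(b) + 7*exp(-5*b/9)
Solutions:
 h(b) = C1 + 63*exp(-5*b/9)/5


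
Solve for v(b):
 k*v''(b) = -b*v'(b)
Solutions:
 v(b) = C1 + C2*sqrt(k)*erf(sqrt(2)*b*sqrt(1/k)/2)


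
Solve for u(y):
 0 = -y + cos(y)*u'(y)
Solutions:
 u(y) = C1 + Integral(y/cos(y), y)


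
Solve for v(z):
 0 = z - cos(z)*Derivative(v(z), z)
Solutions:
 v(z) = C1 + Integral(z/cos(z), z)


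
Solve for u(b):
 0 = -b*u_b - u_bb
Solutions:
 u(b) = C1 + C2*erf(sqrt(2)*b/2)


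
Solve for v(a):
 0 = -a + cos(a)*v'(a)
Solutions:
 v(a) = C1 + Integral(a/cos(a), a)


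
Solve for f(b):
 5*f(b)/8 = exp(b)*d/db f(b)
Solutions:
 f(b) = C1*exp(-5*exp(-b)/8)


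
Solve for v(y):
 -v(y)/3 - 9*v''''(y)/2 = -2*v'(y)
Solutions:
 v(y) = (C1/sqrt(exp(sqrt(2)*y*sqrt(-(sqrt(73) + 9)^(1/3) - 2/(sqrt(73) + 9)^(1/3) + 6*sqrt(2)/sqrt(2/(sqrt(73) + 9)^(1/3) + (sqrt(73) + 9)^(1/3)))/3)) + C2*sqrt(exp(sqrt(2)*y*sqrt(-(sqrt(73) + 9)^(1/3) - 2/(sqrt(73) + 9)^(1/3) + 6*sqrt(2)/sqrt(2/(sqrt(73) + 9)^(1/3) + (sqrt(73) + 9)^(1/3)))/3)))*exp(sqrt(2)*y*sqrt(2/(sqrt(73) + 9)^(1/3) + (sqrt(73) + 9)^(1/3))/6) + (C3*sin(sqrt(2)*y*sqrt(2/(sqrt(73) + 9)^(1/3) + (sqrt(73) + 9)^(1/3) + 6*sqrt(2)/sqrt(2/(sqrt(73) + 9)^(1/3) + (sqrt(73) + 9)^(1/3)))/6) + C4*cos(sqrt(2)*y*sqrt(2/(sqrt(73) + 9)^(1/3) + (sqrt(73) + 9)^(1/3) + 6*sqrt(2)/sqrt(2/(sqrt(73) + 9)^(1/3) + (sqrt(73) + 9)^(1/3)))/6))*exp(-sqrt(2)*y*sqrt(2/(sqrt(73) + 9)^(1/3) + (sqrt(73) + 9)^(1/3))/6)


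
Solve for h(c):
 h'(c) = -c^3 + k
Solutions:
 h(c) = C1 - c^4/4 + c*k


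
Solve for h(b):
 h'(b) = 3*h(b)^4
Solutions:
 h(b) = (-1/(C1 + 9*b))^(1/3)
 h(b) = (-1/(C1 + 3*b))^(1/3)*(-3^(2/3) - 3*3^(1/6)*I)/6
 h(b) = (-1/(C1 + 3*b))^(1/3)*(-3^(2/3) + 3*3^(1/6)*I)/6


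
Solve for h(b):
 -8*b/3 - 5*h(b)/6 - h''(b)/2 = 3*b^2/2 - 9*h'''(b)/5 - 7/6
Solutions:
 h(b) = C1*exp(b*(-5^(2/3)*(54*sqrt(734) + 1463)^(1/3) - 5*5^(1/3)/(54*sqrt(734) + 1463)^(1/3) + 10)/108)*sin(sqrt(3)*5^(1/3)*b*(-5^(1/3)*(54*sqrt(734) + 1463)^(1/3) + 5/(54*sqrt(734) + 1463)^(1/3))/108) + C2*exp(b*(-5^(2/3)*(54*sqrt(734) + 1463)^(1/3) - 5*5^(1/3)/(54*sqrt(734) + 1463)^(1/3) + 10)/108)*cos(sqrt(3)*5^(1/3)*b*(-5^(1/3)*(54*sqrt(734) + 1463)^(1/3) + 5/(54*sqrt(734) + 1463)^(1/3))/108) + C3*exp(b*(5*5^(1/3)/(54*sqrt(734) + 1463)^(1/3) + 5 + 5^(2/3)*(54*sqrt(734) + 1463)^(1/3))/54) - 9*b^2/5 - 16*b/5 + 89/25


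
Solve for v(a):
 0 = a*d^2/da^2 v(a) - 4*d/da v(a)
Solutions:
 v(a) = C1 + C2*a^5


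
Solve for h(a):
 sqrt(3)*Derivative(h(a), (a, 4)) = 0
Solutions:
 h(a) = C1 + C2*a + C3*a^2 + C4*a^3


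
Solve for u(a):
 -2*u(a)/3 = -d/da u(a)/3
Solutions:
 u(a) = C1*exp(2*a)


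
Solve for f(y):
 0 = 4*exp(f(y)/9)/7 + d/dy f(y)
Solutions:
 f(y) = 9*log(1/(C1 + 4*y)) + 9*log(63)


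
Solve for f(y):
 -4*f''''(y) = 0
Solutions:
 f(y) = C1 + C2*y + C3*y^2 + C4*y^3


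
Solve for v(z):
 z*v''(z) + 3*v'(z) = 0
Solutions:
 v(z) = C1 + C2/z^2


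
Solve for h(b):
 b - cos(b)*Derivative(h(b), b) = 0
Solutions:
 h(b) = C1 + Integral(b/cos(b), b)


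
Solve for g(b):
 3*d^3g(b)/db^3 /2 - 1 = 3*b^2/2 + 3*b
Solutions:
 g(b) = C1 + C2*b + C3*b^2 + b^5/60 + b^4/12 + b^3/9


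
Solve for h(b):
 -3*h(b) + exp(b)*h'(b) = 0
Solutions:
 h(b) = C1*exp(-3*exp(-b))


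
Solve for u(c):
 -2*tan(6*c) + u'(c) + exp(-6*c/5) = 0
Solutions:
 u(c) = C1 + log(tan(6*c)^2 + 1)/6 + 5*exp(-6*c/5)/6


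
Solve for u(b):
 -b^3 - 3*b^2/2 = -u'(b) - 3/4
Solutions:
 u(b) = C1 + b^4/4 + b^3/2 - 3*b/4


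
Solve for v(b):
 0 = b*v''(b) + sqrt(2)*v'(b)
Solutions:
 v(b) = C1 + C2*b^(1 - sqrt(2))


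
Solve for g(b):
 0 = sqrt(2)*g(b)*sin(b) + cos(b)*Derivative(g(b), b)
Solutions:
 g(b) = C1*cos(b)^(sqrt(2))


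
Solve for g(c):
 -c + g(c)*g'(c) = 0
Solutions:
 g(c) = -sqrt(C1 + c^2)
 g(c) = sqrt(C1 + c^2)


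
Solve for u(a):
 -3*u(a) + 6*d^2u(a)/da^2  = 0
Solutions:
 u(a) = C1*exp(-sqrt(2)*a/2) + C2*exp(sqrt(2)*a/2)


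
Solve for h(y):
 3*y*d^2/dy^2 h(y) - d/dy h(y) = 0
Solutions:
 h(y) = C1 + C2*y^(4/3)


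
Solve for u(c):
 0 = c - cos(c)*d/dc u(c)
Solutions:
 u(c) = C1 + Integral(c/cos(c), c)


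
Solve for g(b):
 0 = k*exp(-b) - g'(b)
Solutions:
 g(b) = C1 - k*exp(-b)


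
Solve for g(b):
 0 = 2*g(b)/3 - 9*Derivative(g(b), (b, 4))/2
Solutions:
 g(b) = C1*exp(-sqrt(2)*3^(1/4)*b/3) + C2*exp(sqrt(2)*3^(1/4)*b/3) + C3*sin(sqrt(2)*3^(1/4)*b/3) + C4*cos(sqrt(2)*3^(1/4)*b/3)


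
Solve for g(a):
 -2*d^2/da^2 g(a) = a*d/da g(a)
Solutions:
 g(a) = C1 + C2*erf(a/2)


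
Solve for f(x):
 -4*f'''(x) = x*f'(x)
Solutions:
 f(x) = C1 + Integral(C2*airyai(-2^(1/3)*x/2) + C3*airybi(-2^(1/3)*x/2), x)


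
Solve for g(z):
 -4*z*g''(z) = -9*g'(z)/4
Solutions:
 g(z) = C1 + C2*z^(25/16)


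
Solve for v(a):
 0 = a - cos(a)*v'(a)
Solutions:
 v(a) = C1 + Integral(a/cos(a), a)


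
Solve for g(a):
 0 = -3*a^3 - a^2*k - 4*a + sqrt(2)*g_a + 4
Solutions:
 g(a) = C1 + 3*sqrt(2)*a^4/8 + sqrt(2)*a^3*k/6 + sqrt(2)*a^2 - 2*sqrt(2)*a


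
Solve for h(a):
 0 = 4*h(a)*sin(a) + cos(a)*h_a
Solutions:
 h(a) = C1*cos(a)^4


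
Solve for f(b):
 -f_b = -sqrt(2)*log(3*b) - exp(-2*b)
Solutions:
 f(b) = C1 + sqrt(2)*b*log(b) + sqrt(2)*b*(-1 + log(3)) - exp(-2*b)/2


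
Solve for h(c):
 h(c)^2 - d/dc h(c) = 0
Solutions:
 h(c) = -1/(C1 + c)


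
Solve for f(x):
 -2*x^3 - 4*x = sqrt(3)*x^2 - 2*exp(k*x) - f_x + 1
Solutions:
 f(x) = C1 + x^4/2 + sqrt(3)*x^3/3 + 2*x^2 + x - 2*exp(k*x)/k


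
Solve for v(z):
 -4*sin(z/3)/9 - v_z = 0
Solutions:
 v(z) = C1 + 4*cos(z/3)/3


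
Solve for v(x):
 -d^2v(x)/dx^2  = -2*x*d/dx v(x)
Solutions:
 v(x) = C1 + C2*erfi(x)


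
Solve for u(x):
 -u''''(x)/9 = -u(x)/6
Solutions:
 u(x) = C1*exp(-2^(3/4)*3^(1/4)*x/2) + C2*exp(2^(3/4)*3^(1/4)*x/2) + C3*sin(2^(3/4)*3^(1/4)*x/2) + C4*cos(2^(3/4)*3^(1/4)*x/2)


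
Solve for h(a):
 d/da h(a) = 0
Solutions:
 h(a) = C1


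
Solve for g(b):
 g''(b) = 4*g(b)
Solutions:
 g(b) = C1*exp(-2*b) + C2*exp(2*b)


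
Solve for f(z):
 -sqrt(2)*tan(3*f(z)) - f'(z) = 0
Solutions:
 f(z) = -asin(C1*exp(-3*sqrt(2)*z))/3 + pi/3
 f(z) = asin(C1*exp(-3*sqrt(2)*z))/3


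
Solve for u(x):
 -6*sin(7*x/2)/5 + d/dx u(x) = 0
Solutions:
 u(x) = C1 - 12*cos(7*x/2)/35


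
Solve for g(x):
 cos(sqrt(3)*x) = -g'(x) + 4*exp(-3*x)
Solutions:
 g(x) = C1 - sqrt(3)*sin(sqrt(3)*x)/3 - 4*exp(-3*x)/3


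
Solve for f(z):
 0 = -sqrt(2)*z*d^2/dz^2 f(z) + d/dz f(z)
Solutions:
 f(z) = C1 + C2*z^(sqrt(2)/2 + 1)


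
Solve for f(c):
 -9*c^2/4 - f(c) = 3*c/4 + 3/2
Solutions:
 f(c) = -9*c^2/4 - 3*c/4 - 3/2


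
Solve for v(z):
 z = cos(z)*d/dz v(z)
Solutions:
 v(z) = C1 + Integral(z/cos(z), z)


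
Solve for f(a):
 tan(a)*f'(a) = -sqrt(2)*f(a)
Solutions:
 f(a) = C1/sin(a)^(sqrt(2))


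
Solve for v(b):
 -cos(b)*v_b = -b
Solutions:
 v(b) = C1 + Integral(b/cos(b), b)


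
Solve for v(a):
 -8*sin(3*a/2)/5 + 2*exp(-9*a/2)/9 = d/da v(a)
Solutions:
 v(a) = C1 + 16*cos(3*a/2)/15 - 4*exp(-9*a/2)/81


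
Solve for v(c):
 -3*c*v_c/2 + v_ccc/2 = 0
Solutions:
 v(c) = C1 + Integral(C2*airyai(3^(1/3)*c) + C3*airybi(3^(1/3)*c), c)


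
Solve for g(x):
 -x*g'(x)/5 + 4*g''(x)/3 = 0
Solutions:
 g(x) = C1 + C2*erfi(sqrt(30)*x/20)


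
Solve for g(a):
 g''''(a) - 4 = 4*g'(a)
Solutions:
 g(a) = C1 + C4*exp(2^(2/3)*a) - a + (C2*sin(2^(2/3)*sqrt(3)*a/2) + C3*cos(2^(2/3)*sqrt(3)*a/2))*exp(-2^(2/3)*a/2)


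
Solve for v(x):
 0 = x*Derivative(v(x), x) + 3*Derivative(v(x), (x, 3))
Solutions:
 v(x) = C1 + Integral(C2*airyai(-3^(2/3)*x/3) + C3*airybi(-3^(2/3)*x/3), x)


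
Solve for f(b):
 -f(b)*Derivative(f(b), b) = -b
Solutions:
 f(b) = -sqrt(C1 + b^2)
 f(b) = sqrt(C1 + b^2)


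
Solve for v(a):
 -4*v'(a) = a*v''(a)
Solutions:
 v(a) = C1 + C2/a^3


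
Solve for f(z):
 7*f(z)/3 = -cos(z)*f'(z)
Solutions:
 f(z) = C1*(sin(z) - 1)^(7/6)/(sin(z) + 1)^(7/6)


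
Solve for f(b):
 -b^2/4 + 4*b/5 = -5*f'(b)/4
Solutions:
 f(b) = C1 + b^3/15 - 8*b^2/25


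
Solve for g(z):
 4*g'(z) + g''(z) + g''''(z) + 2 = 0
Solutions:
 g(z) = C1 + C2*exp(-3^(1/3)*z*(-(18 + sqrt(327))^(1/3) + 3^(1/3)/(18 + sqrt(327))^(1/3))/6)*sin(3^(1/6)*z*(3/(18 + sqrt(327))^(1/3) + 3^(2/3)*(18 + sqrt(327))^(1/3))/6) + C3*exp(-3^(1/3)*z*(-(18 + sqrt(327))^(1/3) + 3^(1/3)/(18 + sqrt(327))^(1/3))/6)*cos(3^(1/6)*z*(3/(18 + sqrt(327))^(1/3) + 3^(2/3)*(18 + sqrt(327))^(1/3))/6) + C4*exp(3^(1/3)*z*(-(18 + sqrt(327))^(1/3) + 3^(1/3)/(18 + sqrt(327))^(1/3))/3) - z/2


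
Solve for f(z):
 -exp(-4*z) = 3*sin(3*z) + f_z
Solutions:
 f(z) = C1 + cos(3*z) + exp(-4*z)/4


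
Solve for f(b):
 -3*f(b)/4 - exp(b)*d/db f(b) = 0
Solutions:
 f(b) = C1*exp(3*exp(-b)/4)


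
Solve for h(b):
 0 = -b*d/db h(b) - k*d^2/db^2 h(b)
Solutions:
 h(b) = C1 + C2*sqrt(k)*erf(sqrt(2)*b*sqrt(1/k)/2)


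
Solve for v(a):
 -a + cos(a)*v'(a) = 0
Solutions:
 v(a) = C1 + Integral(a/cos(a), a)


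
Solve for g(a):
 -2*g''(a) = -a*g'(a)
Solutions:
 g(a) = C1 + C2*erfi(a/2)


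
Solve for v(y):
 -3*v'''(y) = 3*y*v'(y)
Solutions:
 v(y) = C1 + Integral(C2*airyai(-y) + C3*airybi(-y), y)


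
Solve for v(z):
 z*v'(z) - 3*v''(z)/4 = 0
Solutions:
 v(z) = C1 + C2*erfi(sqrt(6)*z/3)


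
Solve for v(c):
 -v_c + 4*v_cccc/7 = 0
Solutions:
 v(c) = C1 + C4*exp(14^(1/3)*c/2) + (C2*sin(14^(1/3)*sqrt(3)*c/4) + C3*cos(14^(1/3)*sqrt(3)*c/4))*exp(-14^(1/3)*c/4)


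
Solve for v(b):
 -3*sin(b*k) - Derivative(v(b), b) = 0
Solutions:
 v(b) = C1 + 3*cos(b*k)/k


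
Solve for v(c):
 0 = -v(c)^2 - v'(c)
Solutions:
 v(c) = 1/(C1 + c)


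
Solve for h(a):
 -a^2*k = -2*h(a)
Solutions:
 h(a) = a^2*k/2


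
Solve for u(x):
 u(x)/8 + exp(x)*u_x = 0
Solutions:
 u(x) = C1*exp(exp(-x)/8)


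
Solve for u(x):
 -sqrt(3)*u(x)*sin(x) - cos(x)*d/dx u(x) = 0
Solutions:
 u(x) = C1*cos(x)^(sqrt(3))


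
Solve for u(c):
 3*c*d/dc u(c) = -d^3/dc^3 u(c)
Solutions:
 u(c) = C1 + Integral(C2*airyai(-3^(1/3)*c) + C3*airybi(-3^(1/3)*c), c)


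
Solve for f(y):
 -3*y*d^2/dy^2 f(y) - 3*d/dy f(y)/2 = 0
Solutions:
 f(y) = C1 + C2*sqrt(y)


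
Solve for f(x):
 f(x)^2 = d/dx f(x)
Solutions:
 f(x) = -1/(C1 + x)


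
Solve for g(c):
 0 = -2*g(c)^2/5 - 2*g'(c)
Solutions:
 g(c) = 5/(C1 + c)


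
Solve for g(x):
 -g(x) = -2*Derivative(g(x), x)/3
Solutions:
 g(x) = C1*exp(3*x/2)


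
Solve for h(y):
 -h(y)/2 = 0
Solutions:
 h(y) = 0


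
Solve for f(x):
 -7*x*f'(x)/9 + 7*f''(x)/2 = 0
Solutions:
 f(x) = C1 + C2*erfi(x/3)


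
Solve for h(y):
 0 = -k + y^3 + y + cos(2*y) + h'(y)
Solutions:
 h(y) = C1 + k*y - y^4/4 - y^2/2 - sin(2*y)/2


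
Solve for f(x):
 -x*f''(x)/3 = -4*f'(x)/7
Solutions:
 f(x) = C1 + C2*x^(19/7)


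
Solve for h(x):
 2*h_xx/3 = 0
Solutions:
 h(x) = C1 + C2*x


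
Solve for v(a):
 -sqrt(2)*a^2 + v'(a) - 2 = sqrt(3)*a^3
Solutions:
 v(a) = C1 + sqrt(3)*a^4/4 + sqrt(2)*a^3/3 + 2*a


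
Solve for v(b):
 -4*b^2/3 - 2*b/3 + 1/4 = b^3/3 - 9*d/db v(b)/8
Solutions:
 v(b) = C1 + 2*b^4/27 + 32*b^3/81 + 8*b^2/27 - 2*b/9


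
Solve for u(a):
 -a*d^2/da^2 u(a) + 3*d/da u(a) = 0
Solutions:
 u(a) = C1 + C2*a^4


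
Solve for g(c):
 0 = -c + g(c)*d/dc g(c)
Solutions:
 g(c) = -sqrt(C1 + c^2)
 g(c) = sqrt(C1 + c^2)


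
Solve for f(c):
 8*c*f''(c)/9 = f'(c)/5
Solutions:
 f(c) = C1 + C2*c^(49/40)


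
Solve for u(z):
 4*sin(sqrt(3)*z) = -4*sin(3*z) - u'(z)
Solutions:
 u(z) = C1 + 4*cos(3*z)/3 + 4*sqrt(3)*cos(sqrt(3)*z)/3


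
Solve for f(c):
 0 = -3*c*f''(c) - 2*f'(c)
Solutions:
 f(c) = C1 + C2*c^(1/3)


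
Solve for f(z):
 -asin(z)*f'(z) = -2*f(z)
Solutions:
 f(z) = C1*exp(2*Integral(1/asin(z), z))


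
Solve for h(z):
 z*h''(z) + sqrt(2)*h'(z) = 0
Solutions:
 h(z) = C1 + C2*z^(1 - sqrt(2))


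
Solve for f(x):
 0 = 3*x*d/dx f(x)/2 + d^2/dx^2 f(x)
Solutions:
 f(x) = C1 + C2*erf(sqrt(3)*x/2)


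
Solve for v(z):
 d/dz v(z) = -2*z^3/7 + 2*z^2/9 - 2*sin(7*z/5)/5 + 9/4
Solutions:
 v(z) = C1 - z^4/14 + 2*z^3/27 + 9*z/4 + 2*cos(7*z/5)/7


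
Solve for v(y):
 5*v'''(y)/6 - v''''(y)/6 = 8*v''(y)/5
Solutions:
 v(y) = C1 + C2*y + (C3*sin(sqrt(335)*y/10) + C4*cos(sqrt(335)*y/10))*exp(5*y/2)


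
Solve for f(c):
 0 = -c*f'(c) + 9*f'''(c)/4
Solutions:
 f(c) = C1 + Integral(C2*airyai(2^(2/3)*3^(1/3)*c/3) + C3*airybi(2^(2/3)*3^(1/3)*c/3), c)


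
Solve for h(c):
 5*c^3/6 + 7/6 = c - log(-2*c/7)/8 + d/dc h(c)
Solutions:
 h(c) = C1 + 5*c^4/24 - c^2/2 + c*log(-c)/8 + c*(-3*log(7) + 3*log(2) + 25)/24


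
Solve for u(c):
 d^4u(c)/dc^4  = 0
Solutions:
 u(c) = C1 + C2*c + C3*c^2 + C4*c^3


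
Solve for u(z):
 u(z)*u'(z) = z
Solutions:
 u(z) = -sqrt(C1 + z^2)
 u(z) = sqrt(C1 + z^2)


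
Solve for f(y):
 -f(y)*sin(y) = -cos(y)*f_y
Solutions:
 f(y) = C1/cos(y)


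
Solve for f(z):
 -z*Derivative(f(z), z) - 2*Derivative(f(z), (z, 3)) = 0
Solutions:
 f(z) = C1 + Integral(C2*airyai(-2^(2/3)*z/2) + C3*airybi(-2^(2/3)*z/2), z)


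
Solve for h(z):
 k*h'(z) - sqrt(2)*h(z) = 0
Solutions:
 h(z) = C1*exp(sqrt(2)*z/k)


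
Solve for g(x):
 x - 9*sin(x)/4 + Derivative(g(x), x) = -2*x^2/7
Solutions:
 g(x) = C1 - 2*x^3/21 - x^2/2 - 9*cos(x)/4


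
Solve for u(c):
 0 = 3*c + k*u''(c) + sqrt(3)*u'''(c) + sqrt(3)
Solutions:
 u(c) = C1 + C2*c + C3*exp(-sqrt(3)*c*k/3) - c^3/(2*k) + sqrt(3)*c^2*(-1 + 3/k)/(2*k)


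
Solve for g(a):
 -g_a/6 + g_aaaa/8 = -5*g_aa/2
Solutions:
 g(a) = C1 + C2*exp(6^(1/3)*a*(-(3 + sqrt(6009))^(1/3) + 10*6^(1/3)/(3 + sqrt(6009))^(1/3))/6)*sin(2^(1/3)*3^(1/6)*a*(5*2^(1/3)/(3 + sqrt(6009))^(1/3) + 3^(2/3)*(3 + sqrt(6009))^(1/3)/6)) + C3*exp(6^(1/3)*a*(-(3 + sqrt(6009))^(1/3) + 10*6^(1/3)/(3 + sqrt(6009))^(1/3))/6)*cos(2^(1/3)*3^(1/6)*a*(5*2^(1/3)/(3 + sqrt(6009))^(1/3) + 3^(2/3)*(3 + sqrt(6009))^(1/3)/6)) + C4*exp(-6^(1/3)*a*(-(3 + sqrt(6009))^(1/3) + 10*6^(1/3)/(3 + sqrt(6009))^(1/3))/3)


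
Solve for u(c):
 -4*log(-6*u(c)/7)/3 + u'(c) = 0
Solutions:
 -3*Integral(1/(log(-_y) - log(7) + log(6)), (_y, u(c)))/4 = C1 - c


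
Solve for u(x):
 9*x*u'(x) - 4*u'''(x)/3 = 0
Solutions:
 u(x) = C1 + Integral(C2*airyai(3*2^(1/3)*x/2) + C3*airybi(3*2^(1/3)*x/2), x)


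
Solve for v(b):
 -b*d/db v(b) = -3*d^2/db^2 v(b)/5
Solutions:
 v(b) = C1 + C2*erfi(sqrt(30)*b/6)


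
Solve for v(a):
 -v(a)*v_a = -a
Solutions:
 v(a) = -sqrt(C1 + a^2)
 v(a) = sqrt(C1 + a^2)


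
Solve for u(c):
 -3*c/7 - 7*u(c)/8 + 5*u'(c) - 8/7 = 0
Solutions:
 u(c) = C1*exp(7*c/40) - 24*c/49 - 1408/343


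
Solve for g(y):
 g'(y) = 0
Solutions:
 g(y) = C1


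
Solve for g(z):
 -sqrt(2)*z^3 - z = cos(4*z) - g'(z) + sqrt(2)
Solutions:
 g(z) = C1 + sqrt(2)*z^4/4 + z^2/2 + sqrt(2)*z + sin(4*z)/4


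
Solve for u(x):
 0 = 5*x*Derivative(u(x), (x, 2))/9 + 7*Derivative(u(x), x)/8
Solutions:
 u(x) = C1 + C2/x^(23/40)


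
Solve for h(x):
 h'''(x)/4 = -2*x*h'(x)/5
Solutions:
 h(x) = C1 + Integral(C2*airyai(-2*5^(2/3)*x/5) + C3*airybi(-2*5^(2/3)*x/5), x)


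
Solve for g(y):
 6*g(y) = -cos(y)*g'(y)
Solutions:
 g(y) = C1*(sin(y)^3 - 3*sin(y)^2 + 3*sin(y) - 1)/(sin(y)^3 + 3*sin(y)^2 + 3*sin(y) + 1)


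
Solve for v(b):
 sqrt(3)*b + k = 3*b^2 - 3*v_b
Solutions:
 v(b) = C1 + b^3/3 - sqrt(3)*b^2/6 - b*k/3


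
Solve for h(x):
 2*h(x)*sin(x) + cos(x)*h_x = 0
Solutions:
 h(x) = C1*cos(x)^2


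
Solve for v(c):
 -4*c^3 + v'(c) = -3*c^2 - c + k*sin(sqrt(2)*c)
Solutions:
 v(c) = C1 + c^4 - c^3 - c^2/2 - sqrt(2)*k*cos(sqrt(2)*c)/2


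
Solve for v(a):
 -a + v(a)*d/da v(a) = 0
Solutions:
 v(a) = -sqrt(C1 + a^2)
 v(a) = sqrt(C1 + a^2)


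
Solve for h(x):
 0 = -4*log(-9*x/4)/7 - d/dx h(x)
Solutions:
 h(x) = C1 - 4*x*log(-x)/7 + 4*x*(-2*log(3) + 1 + 2*log(2))/7


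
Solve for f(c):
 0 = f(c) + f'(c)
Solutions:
 f(c) = C1*exp(-c)


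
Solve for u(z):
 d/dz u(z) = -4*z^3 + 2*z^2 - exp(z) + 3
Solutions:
 u(z) = C1 - z^4 + 2*z^3/3 + 3*z - exp(z)


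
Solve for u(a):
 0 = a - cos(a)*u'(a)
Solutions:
 u(a) = C1 + Integral(a/cos(a), a)


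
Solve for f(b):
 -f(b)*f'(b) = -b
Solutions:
 f(b) = -sqrt(C1 + b^2)
 f(b) = sqrt(C1 + b^2)


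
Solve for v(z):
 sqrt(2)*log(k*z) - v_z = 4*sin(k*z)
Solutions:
 v(z) = C1 + sqrt(2)*z*(log(k*z) - 1) - 4*Piecewise((-cos(k*z)/k, Ne(k, 0)), (0, True))


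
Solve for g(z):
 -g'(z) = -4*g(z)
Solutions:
 g(z) = C1*exp(4*z)


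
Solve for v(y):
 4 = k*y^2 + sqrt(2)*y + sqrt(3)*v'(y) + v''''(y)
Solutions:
 v(y) = C1 + C4*exp(-3^(1/6)*y) - sqrt(3)*k*y^3/9 - sqrt(6)*y^2/6 + 4*sqrt(3)*y/3 + (C2*sin(3^(2/3)*y/2) + C3*cos(3^(2/3)*y/2))*exp(3^(1/6)*y/2)


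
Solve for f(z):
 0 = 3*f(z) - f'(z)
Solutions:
 f(z) = C1*exp(3*z)


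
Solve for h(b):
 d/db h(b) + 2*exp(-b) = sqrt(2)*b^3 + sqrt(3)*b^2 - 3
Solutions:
 h(b) = C1 + sqrt(2)*b^4/4 + sqrt(3)*b^3/3 - 3*b + 2*exp(-b)


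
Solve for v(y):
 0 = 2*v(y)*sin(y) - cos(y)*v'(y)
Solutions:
 v(y) = C1/cos(y)^2


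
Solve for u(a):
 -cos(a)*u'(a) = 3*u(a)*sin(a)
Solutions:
 u(a) = C1*cos(a)^3


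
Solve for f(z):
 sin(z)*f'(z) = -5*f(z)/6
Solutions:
 f(z) = C1*(cos(z) + 1)^(5/12)/(cos(z) - 1)^(5/12)


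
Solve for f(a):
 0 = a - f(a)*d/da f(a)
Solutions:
 f(a) = -sqrt(C1 + a^2)
 f(a) = sqrt(C1 + a^2)


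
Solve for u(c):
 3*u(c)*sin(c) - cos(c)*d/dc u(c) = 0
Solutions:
 u(c) = C1/cos(c)^3


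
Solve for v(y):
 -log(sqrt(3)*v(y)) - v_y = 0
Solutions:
 2*Integral(1/(2*log(_y) + log(3)), (_y, v(y))) = C1 - y


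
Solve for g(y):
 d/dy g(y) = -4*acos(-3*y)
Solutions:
 g(y) = C1 - 4*y*acos(-3*y) - 4*sqrt(1 - 9*y^2)/3


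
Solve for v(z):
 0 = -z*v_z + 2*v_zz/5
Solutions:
 v(z) = C1 + C2*erfi(sqrt(5)*z/2)


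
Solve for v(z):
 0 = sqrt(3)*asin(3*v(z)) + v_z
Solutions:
 Integral(1/asin(3*_y), (_y, v(z))) = C1 - sqrt(3)*z


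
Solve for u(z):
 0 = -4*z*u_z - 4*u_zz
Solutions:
 u(z) = C1 + C2*erf(sqrt(2)*z/2)


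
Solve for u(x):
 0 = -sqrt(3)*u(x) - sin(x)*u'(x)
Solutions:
 u(x) = C1*(cos(x) + 1)^(sqrt(3)/2)/(cos(x) - 1)^(sqrt(3)/2)


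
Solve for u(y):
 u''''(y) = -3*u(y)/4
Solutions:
 u(y) = (C1*sin(3^(1/4)*y/2) + C2*cos(3^(1/4)*y/2))*exp(-3^(1/4)*y/2) + (C3*sin(3^(1/4)*y/2) + C4*cos(3^(1/4)*y/2))*exp(3^(1/4)*y/2)


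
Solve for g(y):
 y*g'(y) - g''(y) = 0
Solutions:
 g(y) = C1 + C2*erfi(sqrt(2)*y/2)


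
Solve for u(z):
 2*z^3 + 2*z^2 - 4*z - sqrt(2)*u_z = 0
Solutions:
 u(z) = C1 + sqrt(2)*z^4/4 + sqrt(2)*z^3/3 - sqrt(2)*z^2


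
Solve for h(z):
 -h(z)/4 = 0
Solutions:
 h(z) = 0


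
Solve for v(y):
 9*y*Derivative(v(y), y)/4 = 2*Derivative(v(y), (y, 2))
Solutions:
 v(y) = C1 + C2*erfi(3*y/4)


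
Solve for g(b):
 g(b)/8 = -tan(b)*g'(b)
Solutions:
 g(b) = C1/sin(b)^(1/8)


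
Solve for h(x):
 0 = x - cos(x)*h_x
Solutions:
 h(x) = C1 + Integral(x/cos(x), x)


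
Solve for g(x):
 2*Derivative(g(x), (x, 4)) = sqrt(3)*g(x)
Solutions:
 g(x) = C1*exp(-2^(3/4)*3^(1/8)*x/2) + C2*exp(2^(3/4)*3^(1/8)*x/2) + C3*sin(2^(3/4)*3^(1/8)*x/2) + C4*cos(2^(3/4)*3^(1/8)*x/2)


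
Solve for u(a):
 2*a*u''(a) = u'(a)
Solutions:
 u(a) = C1 + C2*a^(3/2)


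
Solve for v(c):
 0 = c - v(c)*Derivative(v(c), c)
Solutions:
 v(c) = -sqrt(C1 + c^2)
 v(c) = sqrt(C1 + c^2)


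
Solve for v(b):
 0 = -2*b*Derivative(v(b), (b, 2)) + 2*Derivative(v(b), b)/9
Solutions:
 v(b) = C1 + C2*b^(10/9)


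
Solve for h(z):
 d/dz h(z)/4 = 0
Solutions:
 h(z) = C1


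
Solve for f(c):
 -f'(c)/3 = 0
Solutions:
 f(c) = C1


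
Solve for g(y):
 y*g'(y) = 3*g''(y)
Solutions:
 g(y) = C1 + C2*erfi(sqrt(6)*y/6)


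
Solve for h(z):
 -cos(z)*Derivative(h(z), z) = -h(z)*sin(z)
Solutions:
 h(z) = C1/cos(z)


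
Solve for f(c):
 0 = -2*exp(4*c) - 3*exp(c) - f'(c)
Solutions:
 f(c) = C1 - exp(4*c)/2 - 3*exp(c)


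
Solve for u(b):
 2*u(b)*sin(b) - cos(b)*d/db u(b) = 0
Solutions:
 u(b) = C1/cos(b)^2


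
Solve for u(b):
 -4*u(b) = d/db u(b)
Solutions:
 u(b) = C1*exp(-4*b)


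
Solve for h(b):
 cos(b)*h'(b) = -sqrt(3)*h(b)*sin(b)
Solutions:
 h(b) = C1*cos(b)^(sqrt(3))


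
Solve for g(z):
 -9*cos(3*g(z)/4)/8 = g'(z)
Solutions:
 9*z/8 - 2*log(sin(3*g(z)/4) - 1)/3 + 2*log(sin(3*g(z)/4) + 1)/3 = C1


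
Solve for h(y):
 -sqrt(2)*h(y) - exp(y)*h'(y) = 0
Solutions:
 h(y) = C1*exp(sqrt(2)*exp(-y))


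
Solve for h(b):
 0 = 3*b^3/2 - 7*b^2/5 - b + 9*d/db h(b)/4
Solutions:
 h(b) = C1 - b^4/6 + 28*b^3/135 + 2*b^2/9


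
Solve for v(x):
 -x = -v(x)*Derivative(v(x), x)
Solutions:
 v(x) = -sqrt(C1 + x^2)
 v(x) = sqrt(C1 + x^2)


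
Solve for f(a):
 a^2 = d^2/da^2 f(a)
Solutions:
 f(a) = C1 + C2*a + a^4/12


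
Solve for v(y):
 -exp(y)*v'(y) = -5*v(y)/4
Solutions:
 v(y) = C1*exp(-5*exp(-y)/4)


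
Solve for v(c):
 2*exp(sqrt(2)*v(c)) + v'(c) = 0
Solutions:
 v(c) = sqrt(2)*(2*log(1/(C1 + 2*c)) - log(2))/4


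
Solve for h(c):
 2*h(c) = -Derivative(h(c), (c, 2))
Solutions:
 h(c) = C1*sin(sqrt(2)*c) + C2*cos(sqrt(2)*c)


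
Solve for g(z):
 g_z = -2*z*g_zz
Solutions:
 g(z) = C1 + C2*sqrt(z)


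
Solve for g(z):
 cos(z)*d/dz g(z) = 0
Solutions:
 g(z) = C1


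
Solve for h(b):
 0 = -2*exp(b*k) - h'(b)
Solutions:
 h(b) = C1 - 2*exp(b*k)/k


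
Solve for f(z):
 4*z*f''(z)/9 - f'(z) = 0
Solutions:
 f(z) = C1 + C2*z^(13/4)


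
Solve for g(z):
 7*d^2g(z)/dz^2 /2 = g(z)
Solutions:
 g(z) = C1*exp(-sqrt(14)*z/7) + C2*exp(sqrt(14)*z/7)


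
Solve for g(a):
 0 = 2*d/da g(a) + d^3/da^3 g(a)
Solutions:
 g(a) = C1 + C2*sin(sqrt(2)*a) + C3*cos(sqrt(2)*a)


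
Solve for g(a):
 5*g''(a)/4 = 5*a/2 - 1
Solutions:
 g(a) = C1 + C2*a + a^3/3 - 2*a^2/5


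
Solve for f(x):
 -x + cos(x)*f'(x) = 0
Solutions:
 f(x) = C1 + Integral(x/cos(x), x)


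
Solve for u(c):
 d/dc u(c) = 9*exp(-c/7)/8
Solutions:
 u(c) = C1 - 63*exp(-c/7)/8


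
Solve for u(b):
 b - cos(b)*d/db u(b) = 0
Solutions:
 u(b) = C1 + Integral(b/cos(b), b)


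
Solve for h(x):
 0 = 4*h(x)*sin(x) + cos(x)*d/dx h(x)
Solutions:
 h(x) = C1*cos(x)^4


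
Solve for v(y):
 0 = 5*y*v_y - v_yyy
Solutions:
 v(y) = C1 + Integral(C2*airyai(5^(1/3)*y) + C3*airybi(5^(1/3)*y), y)


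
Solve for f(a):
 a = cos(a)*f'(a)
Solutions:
 f(a) = C1 + Integral(a/cos(a), a)


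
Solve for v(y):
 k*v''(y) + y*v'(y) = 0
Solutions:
 v(y) = C1 + C2*sqrt(k)*erf(sqrt(2)*y*sqrt(1/k)/2)


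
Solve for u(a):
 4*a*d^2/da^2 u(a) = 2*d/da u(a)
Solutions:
 u(a) = C1 + C2*a^(3/2)


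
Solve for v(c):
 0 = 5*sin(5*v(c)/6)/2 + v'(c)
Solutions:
 5*c/2 + 3*log(cos(5*v(c)/6) - 1)/5 - 3*log(cos(5*v(c)/6) + 1)/5 = C1


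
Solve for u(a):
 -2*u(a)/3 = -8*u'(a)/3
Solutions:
 u(a) = C1*exp(a/4)


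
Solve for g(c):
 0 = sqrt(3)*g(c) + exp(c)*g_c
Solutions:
 g(c) = C1*exp(sqrt(3)*exp(-c))


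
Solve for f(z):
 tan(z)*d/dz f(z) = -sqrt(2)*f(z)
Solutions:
 f(z) = C1/sin(z)^(sqrt(2))


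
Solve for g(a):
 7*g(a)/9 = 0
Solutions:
 g(a) = 0


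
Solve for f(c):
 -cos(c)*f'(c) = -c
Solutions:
 f(c) = C1 + Integral(c/cos(c), c)


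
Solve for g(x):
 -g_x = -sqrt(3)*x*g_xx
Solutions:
 g(x) = C1 + C2*x^(sqrt(3)/3 + 1)


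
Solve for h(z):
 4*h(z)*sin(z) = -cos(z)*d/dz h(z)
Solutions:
 h(z) = C1*cos(z)^4


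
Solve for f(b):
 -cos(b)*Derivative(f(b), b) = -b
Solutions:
 f(b) = C1 + Integral(b/cos(b), b)


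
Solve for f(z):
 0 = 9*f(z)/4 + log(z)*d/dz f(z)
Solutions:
 f(z) = C1*exp(-9*li(z)/4)


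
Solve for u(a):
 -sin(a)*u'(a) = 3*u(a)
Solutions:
 u(a) = C1*(cos(a) + 1)^(3/2)/(cos(a) - 1)^(3/2)


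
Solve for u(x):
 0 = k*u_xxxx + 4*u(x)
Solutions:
 u(x) = C1*exp(-sqrt(2)*x*(-1/k)^(1/4)) + C2*exp(sqrt(2)*x*(-1/k)^(1/4)) + C3*exp(-sqrt(2)*I*x*(-1/k)^(1/4)) + C4*exp(sqrt(2)*I*x*(-1/k)^(1/4))


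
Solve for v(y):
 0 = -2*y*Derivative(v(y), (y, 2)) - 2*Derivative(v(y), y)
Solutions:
 v(y) = C1 + C2*log(y)


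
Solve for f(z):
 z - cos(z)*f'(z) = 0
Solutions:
 f(z) = C1 + Integral(z/cos(z), z)


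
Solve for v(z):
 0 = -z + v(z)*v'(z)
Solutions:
 v(z) = -sqrt(C1 + z^2)
 v(z) = sqrt(C1 + z^2)


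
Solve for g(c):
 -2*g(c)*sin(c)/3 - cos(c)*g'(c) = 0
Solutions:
 g(c) = C1*cos(c)^(2/3)


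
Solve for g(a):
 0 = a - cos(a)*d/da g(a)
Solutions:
 g(a) = C1 + Integral(a/cos(a), a)


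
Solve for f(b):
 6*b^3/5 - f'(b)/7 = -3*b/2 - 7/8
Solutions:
 f(b) = C1 + 21*b^4/10 + 21*b^2/4 + 49*b/8


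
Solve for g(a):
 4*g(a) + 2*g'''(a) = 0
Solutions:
 g(a) = C3*exp(-2^(1/3)*a) + (C1*sin(2^(1/3)*sqrt(3)*a/2) + C2*cos(2^(1/3)*sqrt(3)*a/2))*exp(2^(1/3)*a/2)


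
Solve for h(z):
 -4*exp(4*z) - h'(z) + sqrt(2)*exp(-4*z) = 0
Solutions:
 h(z) = C1 - exp(4*z) - sqrt(2)*exp(-4*z)/4


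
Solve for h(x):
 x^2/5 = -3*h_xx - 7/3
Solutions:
 h(x) = C1 + C2*x - x^4/180 - 7*x^2/18


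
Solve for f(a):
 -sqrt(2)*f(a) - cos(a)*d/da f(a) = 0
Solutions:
 f(a) = C1*(sin(a) - 1)^(sqrt(2)/2)/(sin(a) + 1)^(sqrt(2)/2)


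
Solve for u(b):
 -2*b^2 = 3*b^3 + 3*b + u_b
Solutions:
 u(b) = C1 - 3*b^4/4 - 2*b^3/3 - 3*b^2/2


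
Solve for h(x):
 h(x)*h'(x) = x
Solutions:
 h(x) = -sqrt(C1 + x^2)
 h(x) = sqrt(C1 + x^2)


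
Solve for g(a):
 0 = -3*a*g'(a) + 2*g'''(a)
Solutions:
 g(a) = C1 + Integral(C2*airyai(2^(2/3)*3^(1/3)*a/2) + C3*airybi(2^(2/3)*3^(1/3)*a/2), a)


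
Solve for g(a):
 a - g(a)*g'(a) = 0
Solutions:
 g(a) = -sqrt(C1 + a^2)
 g(a) = sqrt(C1 + a^2)


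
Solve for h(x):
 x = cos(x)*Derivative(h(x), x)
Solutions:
 h(x) = C1 + Integral(x/cos(x), x)


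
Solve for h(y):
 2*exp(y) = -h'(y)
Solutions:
 h(y) = C1 - 2*exp(y)


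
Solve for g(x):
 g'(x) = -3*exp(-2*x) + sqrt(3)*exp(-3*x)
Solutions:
 g(x) = C1 + 3*exp(-2*x)/2 - sqrt(3)*exp(-3*x)/3


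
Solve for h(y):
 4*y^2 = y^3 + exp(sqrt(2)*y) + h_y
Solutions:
 h(y) = C1 - y^4/4 + 4*y^3/3 - sqrt(2)*exp(sqrt(2)*y)/2


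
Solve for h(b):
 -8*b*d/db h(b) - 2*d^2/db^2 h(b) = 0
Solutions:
 h(b) = C1 + C2*erf(sqrt(2)*b)


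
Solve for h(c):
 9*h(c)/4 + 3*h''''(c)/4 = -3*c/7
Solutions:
 h(c) = -4*c/21 + (C1*sin(sqrt(2)*3^(1/4)*c/2) + C2*cos(sqrt(2)*3^(1/4)*c/2))*exp(-sqrt(2)*3^(1/4)*c/2) + (C3*sin(sqrt(2)*3^(1/4)*c/2) + C4*cos(sqrt(2)*3^(1/4)*c/2))*exp(sqrt(2)*3^(1/4)*c/2)


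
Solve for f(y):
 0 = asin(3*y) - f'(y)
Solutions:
 f(y) = C1 + y*asin(3*y) + sqrt(1 - 9*y^2)/3


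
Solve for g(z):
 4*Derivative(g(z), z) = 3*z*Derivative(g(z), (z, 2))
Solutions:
 g(z) = C1 + C2*z^(7/3)


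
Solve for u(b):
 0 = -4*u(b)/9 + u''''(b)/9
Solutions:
 u(b) = C1*exp(-sqrt(2)*b) + C2*exp(sqrt(2)*b) + C3*sin(sqrt(2)*b) + C4*cos(sqrt(2)*b)


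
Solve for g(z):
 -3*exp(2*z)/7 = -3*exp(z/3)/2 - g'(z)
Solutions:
 g(z) = C1 - 9*exp(z/3)/2 + 3*exp(2*z)/14


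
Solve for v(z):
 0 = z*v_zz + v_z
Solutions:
 v(z) = C1 + C2*log(z)


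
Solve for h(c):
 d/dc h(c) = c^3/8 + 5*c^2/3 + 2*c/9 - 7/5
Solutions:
 h(c) = C1 + c^4/32 + 5*c^3/9 + c^2/9 - 7*c/5


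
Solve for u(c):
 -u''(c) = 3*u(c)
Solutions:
 u(c) = C1*sin(sqrt(3)*c) + C2*cos(sqrt(3)*c)


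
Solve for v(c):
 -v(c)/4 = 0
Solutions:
 v(c) = 0


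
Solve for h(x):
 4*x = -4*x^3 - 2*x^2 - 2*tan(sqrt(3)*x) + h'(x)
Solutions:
 h(x) = C1 + x^4 + 2*x^3/3 + 2*x^2 - 2*sqrt(3)*log(cos(sqrt(3)*x))/3


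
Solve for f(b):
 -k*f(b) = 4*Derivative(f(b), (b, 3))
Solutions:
 f(b) = C1*exp(2^(1/3)*b*(-k)^(1/3)/2) + C2*exp(2^(1/3)*b*(-k)^(1/3)*(-1 + sqrt(3)*I)/4) + C3*exp(-2^(1/3)*b*(-k)^(1/3)*(1 + sqrt(3)*I)/4)


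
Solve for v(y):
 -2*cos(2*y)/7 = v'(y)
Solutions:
 v(y) = C1 - sin(2*y)/7


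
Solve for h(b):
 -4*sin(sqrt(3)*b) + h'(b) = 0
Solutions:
 h(b) = C1 - 4*sqrt(3)*cos(sqrt(3)*b)/3


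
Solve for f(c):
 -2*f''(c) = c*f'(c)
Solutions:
 f(c) = C1 + C2*erf(c/2)


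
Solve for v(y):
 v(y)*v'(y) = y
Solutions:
 v(y) = -sqrt(C1 + y^2)
 v(y) = sqrt(C1 + y^2)


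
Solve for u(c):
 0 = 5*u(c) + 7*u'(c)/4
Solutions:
 u(c) = C1*exp(-20*c/7)


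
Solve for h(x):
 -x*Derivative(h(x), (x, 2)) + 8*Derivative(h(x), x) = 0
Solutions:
 h(x) = C1 + C2*x^9


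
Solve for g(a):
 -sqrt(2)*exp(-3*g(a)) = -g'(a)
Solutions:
 g(a) = log(C1 + 3*sqrt(2)*a)/3
 g(a) = log((-3^(1/3) - 3^(5/6)*I)*(C1 + sqrt(2)*a)^(1/3)/2)
 g(a) = log((-3^(1/3) + 3^(5/6)*I)*(C1 + sqrt(2)*a)^(1/3)/2)


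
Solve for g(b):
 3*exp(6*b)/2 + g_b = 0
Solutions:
 g(b) = C1 - exp(6*b)/4


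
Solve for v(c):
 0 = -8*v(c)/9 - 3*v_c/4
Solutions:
 v(c) = C1*exp(-32*c/27)


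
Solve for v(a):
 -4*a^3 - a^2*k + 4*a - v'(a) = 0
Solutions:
 v(a) = C1 - a^4 - a^3*k/3 + 2*a^2


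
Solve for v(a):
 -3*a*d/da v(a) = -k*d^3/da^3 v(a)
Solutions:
 v(a) = C1 + Integral(C2*airyai(3^(1/3)*a*(1/k)^(1/3)) + C3*airybi(3^(1/3)*a*(1/k)^(1/3)), a)


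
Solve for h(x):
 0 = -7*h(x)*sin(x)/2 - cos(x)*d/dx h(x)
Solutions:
 h(x) = C1*cos(x)^(7/2)


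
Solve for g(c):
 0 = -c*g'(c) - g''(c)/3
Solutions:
 g(c) = C1 + C2*erf(sqrt(6)*c/2)


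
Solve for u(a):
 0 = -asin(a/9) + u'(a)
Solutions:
 u(a) = C1 + a*asin(a/9) + sqrt(81 - a^2)


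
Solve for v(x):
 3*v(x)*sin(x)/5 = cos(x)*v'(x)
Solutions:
 v(x) = C1/cos(x)^(3/5)


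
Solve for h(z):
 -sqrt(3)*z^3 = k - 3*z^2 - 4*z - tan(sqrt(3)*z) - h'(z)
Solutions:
 h(z) = C1 + k*z + sqrt(3)*z^4/4 - z^3 - 2*z^2 + sqrt(3)*log(cos(sqrt(3)*z))/3


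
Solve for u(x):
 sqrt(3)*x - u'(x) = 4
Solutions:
 u(x) = C1 + sqrt(3)*x^2/2 - 4*x


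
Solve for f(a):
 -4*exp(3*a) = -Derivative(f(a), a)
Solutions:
 f(a) = C1 + 4*exp(3*a)/3


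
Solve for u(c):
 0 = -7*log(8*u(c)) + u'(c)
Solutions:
 -Integral(1/(log(_y) + 3*log(2)), (_y, u(c)))/7 = C1 - c


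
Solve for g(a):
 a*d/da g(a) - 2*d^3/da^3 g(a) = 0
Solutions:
 g(a) = C1 + Integral(C2*airyai(2^(2/3)*a/2) + C3*airybi(2^(2/3)*a/2), a)


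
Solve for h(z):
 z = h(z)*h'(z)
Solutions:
 h(z) = -sqrt(C1 + z^2)
 h(z) = sqrt(C1 + z^2)


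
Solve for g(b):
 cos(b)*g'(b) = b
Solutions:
 g(b) = C1 + Integral(b/cos(b), b)


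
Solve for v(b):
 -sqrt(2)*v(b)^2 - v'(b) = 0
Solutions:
 v(b) = 1/(C1 + sqrt(2)*b)


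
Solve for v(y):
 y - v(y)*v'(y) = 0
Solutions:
 v(y) = -sqrt(C1 + y^2)
 v(y) = sqrt(C1 + y^2)


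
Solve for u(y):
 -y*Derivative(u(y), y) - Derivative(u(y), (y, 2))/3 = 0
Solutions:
 u(y) = C1 + C2*erf(sqrt(6)*y/2)


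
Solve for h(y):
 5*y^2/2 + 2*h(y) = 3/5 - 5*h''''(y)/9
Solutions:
 h(y) = -5*y^2/4 + (C1*sin(10^(3/4)*sqrt(3)*y/10) + C2*cos(10^(3/4)*sqrt(3)*y/10))*exp(-10^(3/4)*sqrt(3)*y/10) + (C3*sin(10^(3/4)*sqrt(3)*y/10) + C4*cos(10^(3/4)*sqrt(3)*y/10))*exp(10^(3/4)*sqrt(3)*y/10) + 3/10


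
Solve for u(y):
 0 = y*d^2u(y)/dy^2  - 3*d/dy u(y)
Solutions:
 u(y) = C1 + C2*y^4


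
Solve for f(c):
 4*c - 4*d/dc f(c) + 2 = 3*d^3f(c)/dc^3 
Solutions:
 f(c) = C1 + C2*sin(2*sqrt(3)*c/3) + C3*cos(2*sqrt(3)*c/3) + c^2/2 + c/2


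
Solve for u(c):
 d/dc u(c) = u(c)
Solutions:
 u(c) = C1*exp(c)


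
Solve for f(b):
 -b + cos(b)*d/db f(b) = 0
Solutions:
 f(b) = C1 + Integral(b/cos(b), b)


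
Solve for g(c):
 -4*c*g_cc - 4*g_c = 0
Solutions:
 g(c) = C1 + C2*log(c)


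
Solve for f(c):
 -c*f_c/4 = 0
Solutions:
 f(c) = C1


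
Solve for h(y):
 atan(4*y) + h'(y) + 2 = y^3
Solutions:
 h(y) = C1 + y^4/4 - y*atan(4*y) - 2*y + log(16*y^2 + 1)/8


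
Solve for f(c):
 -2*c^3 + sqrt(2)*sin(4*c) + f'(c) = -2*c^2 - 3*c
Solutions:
 f(c) = C1 + c^4/2 - 2*c^3/3 - 3*c^2/2 + sqrt(2)*cos(4*c)/4


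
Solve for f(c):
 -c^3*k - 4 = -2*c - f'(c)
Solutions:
 f(c) = C1 + c^4*k/4 - c^2 + 4*c


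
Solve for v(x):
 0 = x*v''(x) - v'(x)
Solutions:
 v(x) = C1 + C2*x^2


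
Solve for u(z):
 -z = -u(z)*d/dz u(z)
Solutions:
 u(z) = -sqrt(C1 + z^2)
 u(z) = sqrt(C1 + z^2)


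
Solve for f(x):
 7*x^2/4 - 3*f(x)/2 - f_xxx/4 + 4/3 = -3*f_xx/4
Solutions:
 f(x) = C1*exp(x*(1/(2*(sqrt(3) + 2)^(1/3)) + (sqrt(3) + 2)^(1/3)/2 + 1))*sin(sqrt(3)*x*(-(sqrt(3) + 2)^(1/3) + (sqrt(3) + 2)^(-1/3))/2) + C2*exp(x*(1/(2*(sqrt(3) + 2)^(1/3)) + (sqrt(3) + 2)^(1/3)/2 + 1))*cos(sqrt(3)*x*(-(sqrt(3) + 2)^(1/3) + (sqrt(3) + 2)^(-1/3))/2) + C3*exp(x*(-(sqrt(3) + 2)^(1/3) - 1/(sqrt(3) + 2)^(1/3) + 1)) + 7*x^2/6 + 37/18


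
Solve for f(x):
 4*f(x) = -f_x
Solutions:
 f(x) = C1*exp(-4*x)


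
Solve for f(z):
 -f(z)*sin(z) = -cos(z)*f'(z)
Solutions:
 f(z) = C1/cos(z)


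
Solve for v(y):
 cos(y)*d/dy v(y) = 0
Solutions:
 v(y) = C1


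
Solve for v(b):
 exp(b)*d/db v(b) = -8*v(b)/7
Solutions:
 v(b) = C1*exp(8*exp(-b)/7)


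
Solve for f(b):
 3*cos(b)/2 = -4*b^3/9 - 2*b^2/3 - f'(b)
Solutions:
 f(b) = C1 - b^4/9 - 2*b^3/9 - 3*sin(b)/2


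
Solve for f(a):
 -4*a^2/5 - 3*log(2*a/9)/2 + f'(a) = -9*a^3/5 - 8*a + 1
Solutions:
 f(a) = C1 - 9*a^4/20 + 4*a^3/15 - 4*a^2 + 3*a*log(a)/2 - 3*a*log(3) - a/2 + 3*a*log(2)/2


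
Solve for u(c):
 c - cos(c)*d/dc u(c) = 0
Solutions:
 u(c) = C1 + Integral(c/cos(c), c)


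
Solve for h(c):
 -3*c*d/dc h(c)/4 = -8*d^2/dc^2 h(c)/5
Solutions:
 h(c) = C1 + C2*erfi(sqrt(15)*c/8)


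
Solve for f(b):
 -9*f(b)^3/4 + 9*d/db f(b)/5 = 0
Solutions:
 f(b) = -sqrt(2)*sqrt(-1/(C1 + 5*b))
 f(b) = sqrt(2)*sqrt(-1/(C1 + 5*b))


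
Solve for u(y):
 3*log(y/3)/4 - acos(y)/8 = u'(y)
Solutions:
 u(y) = C1 + 3*y*log(y)/4 - y*acos(y)/8 - 3*y*log(3)/4 - 3*y/4 + sqrt(1 - y^2)/8


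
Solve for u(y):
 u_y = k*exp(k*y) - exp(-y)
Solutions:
 u(y) = C1 + exp(k*y) + exp(-y)


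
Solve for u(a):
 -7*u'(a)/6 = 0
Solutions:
 u(a) = C1


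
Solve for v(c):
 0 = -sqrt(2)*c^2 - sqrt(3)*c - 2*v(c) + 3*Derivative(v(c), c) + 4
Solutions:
 v(c) = C1*exp(2*c/3) - sqrt(2)*c^2/2 - 3*sqrt(2)*c/2 - sqrt(3)*c/2 - 9*sqrt(2)/4 - 3*sqrt(3)/4 + 2


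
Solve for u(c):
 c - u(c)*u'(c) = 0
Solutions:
 u(c) = -sqrt(C1 + c^2)
 u(c) = sqrt(C1 + c^2)


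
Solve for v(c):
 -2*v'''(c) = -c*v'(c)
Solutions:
 v(c) = C1 + Integral(C2*airyai(2^(2/3)*c/2) + C3*airybi(2^(2/3)*c/2), c)


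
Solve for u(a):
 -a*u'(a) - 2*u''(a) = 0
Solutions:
 u(a) = C1 + C2*erf(a/2)


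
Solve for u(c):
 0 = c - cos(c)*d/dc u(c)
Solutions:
 u(c) = C1 + Integral(c/cos(c), c)


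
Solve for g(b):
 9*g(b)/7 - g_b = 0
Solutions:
 g(b) = C1*exp(9*b/7)


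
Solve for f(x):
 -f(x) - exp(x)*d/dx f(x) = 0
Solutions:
 f(x) = C1*exp(exp(-x))


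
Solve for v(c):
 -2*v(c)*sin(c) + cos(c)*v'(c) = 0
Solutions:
 v(c) = C1/cos(c)^2


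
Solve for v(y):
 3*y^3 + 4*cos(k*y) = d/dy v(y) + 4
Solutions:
 v(y) = C1 + 3*y^4/4 - 4*y + 4*sin(k*y)/k
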